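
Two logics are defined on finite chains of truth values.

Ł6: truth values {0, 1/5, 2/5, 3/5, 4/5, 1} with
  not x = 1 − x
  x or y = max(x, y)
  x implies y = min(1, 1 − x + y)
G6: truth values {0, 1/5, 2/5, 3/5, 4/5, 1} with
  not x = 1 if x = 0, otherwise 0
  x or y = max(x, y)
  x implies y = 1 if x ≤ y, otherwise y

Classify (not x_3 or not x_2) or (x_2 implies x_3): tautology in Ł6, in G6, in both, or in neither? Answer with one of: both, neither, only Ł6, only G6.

neither

In Ł6: at x_2 = 2/5, x_3 = 1/5 the value is 4/5 — not a tautology.
In G6: at x_2 = 2/5, x_3 = 1/5 the value is 1/5 — not a tautology.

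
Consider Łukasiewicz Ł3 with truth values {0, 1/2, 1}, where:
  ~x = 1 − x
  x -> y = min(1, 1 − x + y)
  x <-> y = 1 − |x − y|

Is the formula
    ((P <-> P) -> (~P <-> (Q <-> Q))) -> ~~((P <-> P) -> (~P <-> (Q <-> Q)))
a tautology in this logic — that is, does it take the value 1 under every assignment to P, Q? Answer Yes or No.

Yes

P = 0, Q = 0 ↦ 1
P = 0, Q = 1/2 ↦ 1
P = 0, Q = 1 ↦ 1
P = 1/2, Q = 0 ↦ 1
P = 1/2, Q = 1/2 ↦ 1
P = 1/2, Q = 1 ↦ 1
P = 1, Q = 0 ↦ 1
P = 1, Q = 1/2 ↦ 1
P = 1, Q = 1 ↦ 1
Every assignment gives a value ≥ 1.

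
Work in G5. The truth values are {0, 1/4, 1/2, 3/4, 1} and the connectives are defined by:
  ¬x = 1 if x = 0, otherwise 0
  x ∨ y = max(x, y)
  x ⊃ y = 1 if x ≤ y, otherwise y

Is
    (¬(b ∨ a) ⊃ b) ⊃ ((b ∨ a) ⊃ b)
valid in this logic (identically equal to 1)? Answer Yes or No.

No

Counterexample: take a = 1/4, b = 0.
b ∨ a = 0 ∨ 1/4 = 1/4
¬(b ∨ a) = ¬1/4 = 0
¬(b ∨ a) ⊃ b = 0 ⊃ 0 = 1
b ∨ a = 0 ∨ 1/4 = 1/4
(b ∨ a) ⊃ b = 1/4 ⊃ 0 = 0
(¬(b ∨ a) ⊃ b) ⊃ ((b ∨ a) ⊃ b) = 1 ⊃ 0 = 0
This gives 0 ≠ 1.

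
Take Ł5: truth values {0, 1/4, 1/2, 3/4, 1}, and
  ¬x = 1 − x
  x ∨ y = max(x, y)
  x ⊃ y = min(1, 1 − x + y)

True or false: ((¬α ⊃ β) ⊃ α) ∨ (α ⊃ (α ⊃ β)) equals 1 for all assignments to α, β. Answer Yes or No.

No

Counterexample: take α = 3/4, β = 1/4.
¬α = ¬3/4 = 1/4
¬α ⊃ β = 1/4 ⊃ 1/4 = 1
(¬α ⊃ β) ⊃ α = 1 ⊃ 3/4 = 3/4
α ⊃ β = 3/4 ⊃ 1/4 = 1/2
α ⊃ (α ⊃ β) = 3/4 ⊃ 1/2 = 3/4
((¬α ⊃ β) ⊃ α) ∨ (α ⊃ (α ⊃ β)) = 3/4 ∨ 3/4 = 3/4
This gives 3/4 ≠ 1.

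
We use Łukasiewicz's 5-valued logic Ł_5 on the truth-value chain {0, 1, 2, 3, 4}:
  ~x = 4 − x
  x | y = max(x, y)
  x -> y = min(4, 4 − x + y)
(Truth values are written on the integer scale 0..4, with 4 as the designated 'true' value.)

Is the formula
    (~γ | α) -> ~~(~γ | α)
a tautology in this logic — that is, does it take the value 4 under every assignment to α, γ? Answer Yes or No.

Yes

At α = 2, γ = 2, for instance:
~γ = ~2 = 2
~γ | α = 2 | 2 = 2
~(~γ | α) = ~2 = 2
~~(~γ | α) = ~2 = 2
(~γ | α) -> ~~(~γ | α) = 2 -> 2 = 4
and checking the remaining 24 assignments likewise gives ≥ 4 in every case.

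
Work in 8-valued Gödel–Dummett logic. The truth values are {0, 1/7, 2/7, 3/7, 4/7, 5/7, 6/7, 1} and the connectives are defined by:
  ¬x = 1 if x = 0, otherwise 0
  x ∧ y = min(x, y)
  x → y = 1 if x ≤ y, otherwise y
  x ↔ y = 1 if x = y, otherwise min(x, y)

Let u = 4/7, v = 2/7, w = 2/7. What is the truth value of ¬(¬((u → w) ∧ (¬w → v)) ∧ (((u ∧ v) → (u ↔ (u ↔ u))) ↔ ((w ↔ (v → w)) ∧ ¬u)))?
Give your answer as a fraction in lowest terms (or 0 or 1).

u → w = 4/7 → 2/7 = 2/7
¬w = ¬2/7 = 0
¬w → v = 0 → 2/7 = 1
(u → w) ∧ (¬w → v) = 2/7 ∧ 1 = 2/7
¬((u → w) ∧ (¬w → v)) = ¬2/7 = 0
u ∧ v = 4/7 ∧ 2/7 = 2/7
u ↔ u = 4/7 ↔ 4/7 = 1
u ↔ (u ↔ u) = 4/7 ↔ 1 = 4/7
(u ∧ v) → (u ↔ (u ↔ u)) = 2/7 → 4/7 = 1
v → w = 2/7 → 2/7 = 1
w ↔ (v → w) = 2/7 ↔ 1 = 2/7
¬u = ¬4/7 = 0
(w ↔ (v → w)) ∧ ¬u = 2/7 ∧ 0 = 0
((u ∧ v) → (u ↔ (u ↔ u))) ↔ ((w ↔ (v → w)) ∧ ¬u) = 1 ↔ 0 = 0
¬((u → w) ∧ (¬w → v)) ∧ (((u ∧ v) → (u ↔ (u ↔ u))) ↔ ((w ↔ (v → w)) ∧ ¬u)) = 0 ∧ 0 = 0
¬(¬((u → w) ∧ (¬w → v)) ∧ (((u ∧ v) → (u ↔ (u ↔ u))) ↔ ((w ↔ (v → w)) ∧ ¬u))) = ¬0 = 1

1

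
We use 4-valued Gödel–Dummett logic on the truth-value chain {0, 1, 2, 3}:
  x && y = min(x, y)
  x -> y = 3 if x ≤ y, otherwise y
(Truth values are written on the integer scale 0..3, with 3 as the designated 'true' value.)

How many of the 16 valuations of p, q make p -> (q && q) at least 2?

11

p = 0, q = 0 ↦ 3  ≥
p = 0, q = 1 ↦ 3  ≥
p = 0, q = 2 ↦ 3  ≥
p = 0, q = 3 ↦ 3  ≥
p = 1, q = 0 ↦ 0  <
p = 1, q = 1 ↦ 3  ≥
p = 1, q = 2 ↦ 3  ≥
p = 1, q = 3 ↦ 3  ≥
p = 2, q = 0 ↦ 0  <
p = 2, q = 1 ↦ 1  <
p = 2, q = 2 ↦ 3  ≥
p = 2, q = 3 ↦ 3  ≥
p = 3, q = 0 ↦ 0  <
p = 3, q = 1 ↦ 1  <
p = 3, q = 2 ↦ 2  ≥
p = 3, q = 3 ↦ 3  ≥
So 11 of the 16 assignments meet the threshold.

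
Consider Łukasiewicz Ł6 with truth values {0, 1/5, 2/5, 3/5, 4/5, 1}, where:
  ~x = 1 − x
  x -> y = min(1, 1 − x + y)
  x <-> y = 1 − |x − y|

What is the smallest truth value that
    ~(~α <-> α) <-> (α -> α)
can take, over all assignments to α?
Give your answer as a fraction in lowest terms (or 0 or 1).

1/5

Take α = 2/5:
~α = ~2/5 = 3/5
~α <-> α = 3/5 <-> 2/5 = 4/5
~(~α <-> α) = ~4/5 = 1/5
α -> α = 2/5 -> 2/5 = 1
~(~α <-> α) <-> (α -> α) = 1/5 <-> 1 = 1/5
No assignment yields a value below 1/5, so this is the minimum.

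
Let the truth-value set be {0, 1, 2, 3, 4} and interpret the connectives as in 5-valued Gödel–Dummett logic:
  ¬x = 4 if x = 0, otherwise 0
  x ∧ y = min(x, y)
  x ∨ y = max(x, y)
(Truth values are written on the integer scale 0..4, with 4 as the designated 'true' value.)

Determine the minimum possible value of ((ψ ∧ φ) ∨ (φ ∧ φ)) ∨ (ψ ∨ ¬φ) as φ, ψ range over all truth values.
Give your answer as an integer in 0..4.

Take φ = 1, ψ = 0:
ψ ∧ φ = 0 ∧ 1 = 0
φ ∧ φ = 1 ∧ 1 = 1
(ψ ∧ φ) ∨ (φ ∧ φ) = 0 ∨ 1 = 1
¬φ = ¬1 = 0
ψ ∨ ¬φ = 0 ∨ 0 = 0
((ψ ∧ φ) ∨ (φ ∧ φ)) ∨ (ψ ∨ ¬φ) = 1 ∨ 0 = 1
No assignment yields a value below 1, so this is the minimum.

1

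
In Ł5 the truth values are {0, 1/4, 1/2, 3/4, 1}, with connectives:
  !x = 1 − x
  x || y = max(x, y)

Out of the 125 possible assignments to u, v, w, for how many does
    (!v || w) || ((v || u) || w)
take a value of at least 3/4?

value 1: 77 assignments (counts)
value 3/4: 39 assignments (counts)
value 1/2: 9 assignments
So 116 of the 125 assignments meet the threshold.

116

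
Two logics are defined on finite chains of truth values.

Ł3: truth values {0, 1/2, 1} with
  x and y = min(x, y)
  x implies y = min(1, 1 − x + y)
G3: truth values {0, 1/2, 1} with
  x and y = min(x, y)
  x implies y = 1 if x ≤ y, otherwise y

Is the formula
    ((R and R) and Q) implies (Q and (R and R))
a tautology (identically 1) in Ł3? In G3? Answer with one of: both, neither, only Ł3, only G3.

both

In Ł3: every assignment gives 1 — tautology.
In G3: every assignment gives 1 — tautology.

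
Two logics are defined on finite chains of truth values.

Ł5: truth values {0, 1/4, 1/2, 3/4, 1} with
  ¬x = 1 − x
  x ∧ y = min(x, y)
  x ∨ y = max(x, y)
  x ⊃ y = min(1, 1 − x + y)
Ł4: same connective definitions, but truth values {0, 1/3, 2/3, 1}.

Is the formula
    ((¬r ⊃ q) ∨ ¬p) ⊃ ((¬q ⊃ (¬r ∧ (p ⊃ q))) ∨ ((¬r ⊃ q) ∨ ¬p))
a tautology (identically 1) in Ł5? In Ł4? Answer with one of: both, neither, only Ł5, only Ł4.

In Ł5: every assignment gives 1 — tautology.
In Ł4: every assignment gives 1 — tautology.

both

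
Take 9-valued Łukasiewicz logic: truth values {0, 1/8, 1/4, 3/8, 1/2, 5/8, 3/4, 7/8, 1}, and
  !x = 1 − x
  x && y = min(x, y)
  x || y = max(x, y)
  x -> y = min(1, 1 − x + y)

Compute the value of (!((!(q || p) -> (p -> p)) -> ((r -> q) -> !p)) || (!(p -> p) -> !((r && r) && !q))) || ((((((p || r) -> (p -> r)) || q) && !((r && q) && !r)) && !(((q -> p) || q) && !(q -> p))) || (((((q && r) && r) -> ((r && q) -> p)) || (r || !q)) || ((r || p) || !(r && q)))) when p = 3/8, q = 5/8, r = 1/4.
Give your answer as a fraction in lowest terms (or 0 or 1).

1

q || p = 5/8 || 3/8 = 5/8
!(q || p) = !5/8 = 3/8
p -> p = 3/8 -> 3/8 = 1
!(q || p) -> (p -> p) = 3/8 -> 1 = 1
r -> q = 1/4 -> 5/8 = 1
!p = !3/8 = 5/8
(r -> q) -> !p = 1 -> 5/8 = 5/8
(!(q || p) -> (p -> p)) -> ((r -> q) -> !p) = 1 -> 5/8 = 5/8
!((!(q || p) -> (p -> p)) -> ((r -> q) -> !p)) = !5/8 = 3/8
p -> p = 3/8 -> 3/8 = 1
!(p -> p) = !1 = 0
r && r = 1/4 && 1/4 = 1/4
!q = !5/8 = 3/8
(r && r) && !q = 1/4 && 3/8 = 1/4
!((r && r) && !q) = !1/4 = 3/4
!(p -> p) -> !((r && r) && !q) = 0 -> 3/4 = 1
!((!(q || p) -> (p -> p)) -> ((r -> q) -> !p)) || (!(p -> p) -> !((r && r) && !q)) = 3/8 || 1 = 1
p || r = 3/8 || 1/4 = 3/8
p -> r = 3/8 -> 1/4 = 7/8
(p || r) -> (p -> r) = 3/8 -> 7/8 = 1
((p || r) -> (p -> r)) || q = 1 || 5/8 = 1
r && q = 1/4 && 5/8 = 1/4
!r = !1/4 = 3/4
(r && q) && !r = 1/4 && 3/4 = 1/4
!((r && q) && !r) = !1/4 = 3/4
(((p || r) -> (p -> r)) || q) && !((r && q) && !r) = 1 && 3/4 = 3/4
q -> p = 5/8 -> 3/8 = 3/4
(q -> p) || q = 3/4 || 5/8 = 3/4
q -> p = 5/8 -> 3/8 = 3/4
!(q -> p) = !3/4 = 1/4
((q -> p) || q) && !(q -> p) = 3/4 && 1/4 = 1/4
!(((q -> p) || q) && !(q -> p)) = !1/4 = 3/4
((((p || r) -> (p -> r)) || q) && !((r && q) && !r)) && !(((q -> p) || q) && !(q -> p)) = 3/4 && 3/4 = 3/4
q && r = 5/8 && 1/4 = 1/4
(q && r) && r = 1/4 && 1/4 = 1/4
r && q = 1/4 && 5/8 = 1/4
(r && q) -> p = 1/4 -> 3/8 = 1
((q && r) && r) -> ((r && q) -> p) = 1/4 -> 1 = 1
!q = !5/8 = 3/8
r || !q = 1/4 || 3/8 = 3/8
(((q && r) && r) -> ((r && q) -> p)) || (r || !q) = 1 || 3/8 = 1
r || p = 1/4 || 3/8 = 3/8
r && q = 1/4 && 5/8 = 1/4
!(r && q) = !1/4 = 3/4
(r || p) || !(r && q) = 3/8 || 3/4 = 3/4
((((q && r) && r) -> ((r && q) -> p)) || (r || !q)) || ((r || p) || !(r && q)) = 1 || 3/4 = 1
(((((p || r) -> (p -> r)) || q) && !((r && q) && !r)) && !(((q -> p) || q) && !(q -> p))) || (((((q && r) && r) -> ((r && q) -> p)) || (r || !q)) || ((r || p) || !(r && q))) = 3/4 || 1 = 1
(!((!(q || p) -> (p -> p)) -> ((r -> q) -> !p)) || (!(p -> p) -> !((r && r) && !q))) || ((((((p || r) -> (p -> r)) || q) && !((r && q) && !r)) && !(((q -> p) || q) && !(q -> p))) || (((((q && r) && r) -> ((r && q) -> p)) || (r || !q)) || ((r || p) || !(r && q)))) = 1 || 1 = 1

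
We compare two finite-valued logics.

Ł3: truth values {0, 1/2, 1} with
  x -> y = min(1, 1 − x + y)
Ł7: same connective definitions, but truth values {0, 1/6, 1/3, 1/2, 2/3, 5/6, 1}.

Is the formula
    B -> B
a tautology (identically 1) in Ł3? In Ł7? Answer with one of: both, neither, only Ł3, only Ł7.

In Ł3: every assignment gives 1 — tautology.
In Ł7: every assignment gives 1 — tautology.

both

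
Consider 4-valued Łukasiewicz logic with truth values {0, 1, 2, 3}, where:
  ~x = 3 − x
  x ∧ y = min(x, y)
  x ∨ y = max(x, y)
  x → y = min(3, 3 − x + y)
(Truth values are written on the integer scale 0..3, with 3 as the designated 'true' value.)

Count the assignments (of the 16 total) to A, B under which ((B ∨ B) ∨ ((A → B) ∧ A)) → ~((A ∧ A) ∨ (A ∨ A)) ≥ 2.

13

A = 0, B = 0 ↦ 3  ≥
A = 0, B = 1 ↦ 3  ≥
A = 0, B = 2 ↦ 3  ≥
A = 0, B = 3 ↦ 3  ≥
A = 1, B = 0 ↦ 3  ≥
A = 1, B = 1 ↦ 3  ≥
A = 1, B = 2 ↦ 3  ≥
A = 1, B = 3 ↦ 2  ≥
A = 2, B = 0 ↦ 3  ≥
A = 2, B = 1 ↦ 2  ≥
A = 2, B = 2 ↦ 2  ≥
A = 2, B = 3 ↦ 1  <
A = 3, B = 0 ↦ 3  ≥
A = 3, B = 1 ↦ 2  ≥
A = 3, B = 2 ↦ 1  <
A = 3, B = 3 ↦ 0  <
So 13 of the 16 assignments meet the threshold.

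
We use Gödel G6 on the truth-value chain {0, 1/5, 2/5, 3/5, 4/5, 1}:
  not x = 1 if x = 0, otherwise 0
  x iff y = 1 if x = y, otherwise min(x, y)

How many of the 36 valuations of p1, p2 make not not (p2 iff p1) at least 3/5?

26

value 1: 26 assignments (counts)
value 0: 10 assignments
So 26 of the 36 assignments meet the threshold.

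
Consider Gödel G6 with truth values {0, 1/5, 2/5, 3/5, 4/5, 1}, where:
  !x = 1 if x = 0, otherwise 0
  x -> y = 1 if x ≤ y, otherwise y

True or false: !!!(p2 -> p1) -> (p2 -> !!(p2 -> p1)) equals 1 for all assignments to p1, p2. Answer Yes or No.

No

Counterexample: take p1 = 0, p2 = 1/5.
p2 -> p1 = 1/5 -> 0 = 0
!(p2 -> p1) = !0 = 1
!!(p2 -> p1) = !1 = 0
!!!(p2 -> p1) = !0 = 1
p2 -> p1 = 1/5 -> 0 = 0
!(p2 -> p1) = !0 = 1
!!(p2 -> p1) = !1 = 0
p2 -> !!(p2 -> p1) = 1/5 -> 0 = 0
!!!(p2 -> p1) -> (p2 -> !!(p2 -> p1)) = 1 -> 0 = 0
This gives 0 ≠ 1.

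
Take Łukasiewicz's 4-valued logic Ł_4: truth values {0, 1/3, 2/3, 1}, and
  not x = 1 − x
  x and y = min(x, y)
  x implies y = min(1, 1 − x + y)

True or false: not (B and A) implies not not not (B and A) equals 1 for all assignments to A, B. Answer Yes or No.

Yes

A = 0, B = 0 ↦ 1
A = 0, B = 1/3 ↦ 1
A = 0, B = 2/3 ↦ 1
A = 0, B = 1 ↦ 1
A = 1/3, B = 0 ↦ 1
A = 1/3, B = 1/3 ↦ 1
A = 1/3, B = 2/3 ↦ 1
A = 1/3, B = 1 ↦ 1
A = 2/3, B = 0 ↦ 1
A = 2/3, B = 1/3 ↦ 1
A = 2/3, B = 2/3 ↦ 1
A = 2/3, B = 1 ↦ 1
A = 1, B = 0 ↦ 1
A = 1, B = 1/3 ↦ 1
A = 1, B = 2/3 ↦ 1
A = 1, B = 1 ↦ 1
Every assignment gives a value ≥ 1.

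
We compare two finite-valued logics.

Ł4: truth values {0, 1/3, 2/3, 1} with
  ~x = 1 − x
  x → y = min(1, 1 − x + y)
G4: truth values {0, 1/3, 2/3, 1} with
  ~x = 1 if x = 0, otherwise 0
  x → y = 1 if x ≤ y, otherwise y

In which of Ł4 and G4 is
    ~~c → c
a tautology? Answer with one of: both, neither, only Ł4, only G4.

In Ł4: every assignment gives 1 — tautology.
In G4: at c = 1/3 the value is 1/3 — not a tautology.

only Ł4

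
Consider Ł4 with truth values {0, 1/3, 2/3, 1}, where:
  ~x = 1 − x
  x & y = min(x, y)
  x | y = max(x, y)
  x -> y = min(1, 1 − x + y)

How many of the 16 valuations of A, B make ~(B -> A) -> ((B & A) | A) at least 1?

12

A = 0, B = 0 ↦ 1  ≥
A = 0, B = 1/3 ↦ 2/3  <
A = 0, B = 2/3 ↦ 1/3  <
A = 0, B = 1 ↦ 0  <
A = 1/3, B = 0 ↦ 1  ≥
A = 1/3, B = 1/3 ↦ 1  ≥
A = 1/3, B = 2/3 ↦ 1  ≥
A = 1/3, B = 1 ↦ 2/3  <
A = 2/3, B = 0 ↦ 1  ≥
A = 2/3, B = 1/3 ↦ 1  ≥
A = 2/3, B = 2/3 ↦ 1  ≥
A = 2/3, B = 1 ↦ 1  ≥
A = 1, B = 0 ↦ 1  ≥
A = 1, B = 1/3 ↦ 1  ≥
A = 1, B = 2/3 ↦ 1  ≥
A = 1, B = 1 ↦ 1  ≥
So 12 of the 16 assignments meet the threshold.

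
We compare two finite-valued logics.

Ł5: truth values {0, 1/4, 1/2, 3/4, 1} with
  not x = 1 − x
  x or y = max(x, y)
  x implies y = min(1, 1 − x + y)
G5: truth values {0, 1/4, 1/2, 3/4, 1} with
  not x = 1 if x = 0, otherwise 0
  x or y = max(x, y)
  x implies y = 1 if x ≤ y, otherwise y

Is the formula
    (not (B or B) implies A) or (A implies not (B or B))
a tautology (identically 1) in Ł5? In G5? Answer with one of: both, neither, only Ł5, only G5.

In Ł5: every assignment gives 1 — tautology.
In G5: every assignment gives 1 — tautology.

both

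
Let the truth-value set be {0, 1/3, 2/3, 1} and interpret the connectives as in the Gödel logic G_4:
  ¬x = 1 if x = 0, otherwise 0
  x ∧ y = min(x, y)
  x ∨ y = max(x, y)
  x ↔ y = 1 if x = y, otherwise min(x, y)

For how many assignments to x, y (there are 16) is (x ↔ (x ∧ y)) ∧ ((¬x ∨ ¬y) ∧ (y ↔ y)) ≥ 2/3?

4

x = 0, y = 0 ↦ 1  ≥
x = 0, y = 1/3 ↦ 1  ≥
x = 0, y = 2/3 ↦ 1  ≥
x = 0, y = 1 ↦ 1  ≥
x = 1/3, y = 0 ↦ 0  <
x = 1/3, y = 1/3 ↦ 0  <
x = 1/3, y = 2/3 ↦ 0  <
x = 1/3, y = 1 ↦ 0  <
x = 2/3, y = 0 ↦ 0  <
x = 2/3, y = 1/3 ↦ 0  <
x = 2/3, y = 2/3 ↦ 0  <
x = 2/3, y = 1 ↦ 0  <
x = 1, y = 0 ↦ 0  <
x = 1, y = 1/3 ↦ 0  <
x = 1, y = 2/3 ↦ 0  <
x = 1, y = 1 ↦ 0  <
So 4 of the 16 assignments meet the threshold.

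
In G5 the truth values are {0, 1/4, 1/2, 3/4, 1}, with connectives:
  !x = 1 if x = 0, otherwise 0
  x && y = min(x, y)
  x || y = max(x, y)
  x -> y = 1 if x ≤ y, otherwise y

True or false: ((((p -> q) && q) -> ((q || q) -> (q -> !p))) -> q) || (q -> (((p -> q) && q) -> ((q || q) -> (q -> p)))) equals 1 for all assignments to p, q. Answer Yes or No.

No

Counterexample: take p = 0, q = 1/4.
p -> q = 0 -> 1/4 = 1
(p -> q) && q = 1 && 1/4 = 1/4
q || q = 1/4 || 1/4 = 1/4
!p = !0 = 1
q -> !p = 1/4 -> 1 = 1
(q || q) -> (q -> !p) = 1/4 -> 1 = 1
((p -> q) && q) -> ((q || q) -> (q -> !p)) = 1/4 -> 1 = 1
(((p -> q) && q) -> ((q || q) -> (q -> !p))) -> q = 1 -> 1/4 = 1/4
p -> q = 0 -> 1/4 = 1
(p -> q) && q = 1 && 1/4 = 1/4
q || q = 1/4 || 1/4 = 1/4
q -> p = 1/4 -> 0 = 0
(q || q) -> (q -> p) = 1/4 -> 0 = 0
((p -> q) && q) -> ((q || q) -> (q -> p)) = 1/4 -> 0 = 0
q -> (((p -> q) && q) -> ((q || q) -> (q -> p))) = 1/4 -> 0 = 0
((((p -> q) && q) -> ((q || q) -> (q -> !p))) -> q) || (q -> (((p -> q) && q) -> ((q || q) -> (q -> p)))) = 1/4 || 0 = 1/4
This gives 1/4 ≠ 1.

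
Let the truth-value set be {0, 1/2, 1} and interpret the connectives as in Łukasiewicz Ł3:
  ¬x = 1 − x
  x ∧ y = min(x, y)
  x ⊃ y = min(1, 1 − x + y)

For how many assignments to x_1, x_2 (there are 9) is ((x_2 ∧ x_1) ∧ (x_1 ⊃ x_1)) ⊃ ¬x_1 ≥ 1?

x_1 = 0, x_2 = 0 ↦ 1  ≥
x_1 = 0, x_2 = 1/2 ↦ 1  ≥
x_1 = 0, x_2 = 1 ↦ 1  ≥
x_1 = 1/2, x_2 = 0 ↦ 1  ≥
x_1 = 1/2, x_2 = 1/2 ↦ 1  ≥
x_1 = 1/2, x_2 = 1 ↦ 1  ≥
x_1 = 1, x_2 = 0 ↦ 1  ≥
x_1 = 1, x_2 = 1/2 ↦ 1/2  <
x_1 = 1, x_2 = 1 ↦ 0  <
So 7 of the 9 assignments meet the threshold.

7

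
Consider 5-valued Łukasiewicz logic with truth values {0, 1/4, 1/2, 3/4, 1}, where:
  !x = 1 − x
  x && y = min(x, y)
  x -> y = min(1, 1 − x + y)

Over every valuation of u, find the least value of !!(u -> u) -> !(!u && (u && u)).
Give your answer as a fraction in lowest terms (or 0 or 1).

Take u = 1/2:
u -> u = 1/2 -> 1/2 = 1
!(u -> u) = !1 = 0
!!(u -> u) = !0 = 1
!u = !1/2 = 1/2
u && u = 1/2 && 1/2 = 1/2
!u && (u && u) = 1/2 && 1/2 = 1/2
!(!u && (u && u)) = !1/2 = 1/2
!!(u -> u) -> !(!u && (u && u)) = 1 -> 1/2 = 1/2
No assignment yields a value below 1/2, so this is the minimum.

1/2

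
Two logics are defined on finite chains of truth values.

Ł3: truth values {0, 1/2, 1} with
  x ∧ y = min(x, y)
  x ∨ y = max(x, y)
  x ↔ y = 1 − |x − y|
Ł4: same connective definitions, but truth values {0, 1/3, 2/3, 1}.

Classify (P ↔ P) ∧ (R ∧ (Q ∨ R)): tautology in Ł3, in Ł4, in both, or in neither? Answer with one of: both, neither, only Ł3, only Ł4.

In Ł3: at P = 0, Q = 0, R = 0 the value is 0 — not a tautology.
In Ł4: at P = 0, Q = 0, R = 0 the value is 0 — not a tautology.

neither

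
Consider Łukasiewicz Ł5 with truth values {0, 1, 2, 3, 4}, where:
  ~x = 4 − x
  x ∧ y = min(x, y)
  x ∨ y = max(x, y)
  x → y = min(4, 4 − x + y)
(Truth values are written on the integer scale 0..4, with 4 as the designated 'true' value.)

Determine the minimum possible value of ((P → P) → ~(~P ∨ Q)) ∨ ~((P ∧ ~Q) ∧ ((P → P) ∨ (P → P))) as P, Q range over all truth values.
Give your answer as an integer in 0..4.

Take P = 2, Q = 0:
P → P = 2 → 2 = 4
~P = ~2 = 2
~P ∨ Q = 2 ∨ 0 = 2
~(~P ∨ Q) = ~2 = 2
(P → P) → ~(~P ∨ Q) = 4 → 2 = 2
~Q = ~0 = 4
P ∧ ~Q = 2 ∧ 4 = 2
P → P = 2 → 2 = 4
P → P = 2 → 2 = 4
(P → P) ∨ (P → P) = 4 ∨ 4 = 4
(P ∧ ~Q) ∧ ((P → P) ∨ (P → P)) = 2 ∧ 4 = 2
~((P ∧ ~Q) ∧ ((P → P) ∨ (P → P))) = ~2 = 2
((P → P) → ~(~P ∨ Q)) ∨ ~((P ∧ ~Q) ∧ ((P → P) ∨ (P → P))) = 2 ∨ 2 = 2
No assignment yields a value below 2, so this is the minimum.

2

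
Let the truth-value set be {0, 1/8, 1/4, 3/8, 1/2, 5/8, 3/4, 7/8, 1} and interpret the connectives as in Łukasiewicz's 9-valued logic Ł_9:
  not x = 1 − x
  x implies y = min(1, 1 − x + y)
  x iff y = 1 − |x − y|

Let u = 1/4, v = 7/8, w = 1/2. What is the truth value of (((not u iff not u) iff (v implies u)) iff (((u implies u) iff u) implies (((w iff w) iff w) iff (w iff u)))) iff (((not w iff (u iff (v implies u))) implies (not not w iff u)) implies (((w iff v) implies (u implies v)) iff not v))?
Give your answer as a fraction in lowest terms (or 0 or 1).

not u = not 1/4 = 3/4
not u = not 1/4 = 3/4
not u iff not u = 3/4 iff 3/4 = 1
v implies u = 7/8 implies 1/4 = 3/8
(not u iff not u) iff (v implies u) = 1 iff 3/8 = 3/8
u implies u = 1/4 implies 1/4 = 1
(u implies u) iff u = 1 iff 1/4 = 1/4
w iff w = 1/2 iff 1/2 = 1
(w iff w) iff w = 1 iff 1/2 = 1/2
w iff u = 1/2 iff 1/4 = 3/4
((w iff w) iff w) iff (w iff u) = 1/2 iff 3/4 = 3/4
((u implies u) iff u) implies (((w iff w) iff w) iff (w iff u)) = 1/4 implies 3/4 = 1
((not u iff not u) iff (v implies u)) iff (((u implies u) iff u) implies (((w iff w) iff w) iff (w iff u))) = 3/8 iff 1 = 3/8
not w = not 1/2 = 1/2
v implies u = 7/8 implies 1/4 = 3/8
u iff (v implies u) = 1/4 iff 3/8 = 7/8
not w iff (u iff (v implies u)) = 1/2 iff 7/8 = 5/8
not w = not 1/2 = 1/2
not not w = not 1/2 = 1/2
not not w iff u = 1/2 iff 1/4 = 3/4
(not w iff (u iff (v implies u))) implies (not not w iff u) = 5/8 implies 3/4 = 1
w iff v = 1/2 iff 7/8 = 5/8
u implies v = 1/4 implies 7/8 = 1
(w iff v) implies (u implies v) = 5/8 implies 1 = 1
not v = not 7/8 = 1/8
((w iff v) implies (u implies v)) iff not v = 1 iff 1/8 = 1/8
((not w iff (u iff (v implies u))) implies (not not w iff u)) implies (((w iff v) implies (u implies v)) iff not v) = 1 implies 1/8 = 1/8
(((not u iff not u) iff (v implies u)) iff (((u implies u) iff u) implies (((w iff w) iff w) iff (w iff u)))) iff (((not w iff (u iff (v implies u))) implies (not not w iff u)) implies (((w iff v) implies (u implies v)) iff not v)) = 3/8 iff 1/8 = 3/4

3/4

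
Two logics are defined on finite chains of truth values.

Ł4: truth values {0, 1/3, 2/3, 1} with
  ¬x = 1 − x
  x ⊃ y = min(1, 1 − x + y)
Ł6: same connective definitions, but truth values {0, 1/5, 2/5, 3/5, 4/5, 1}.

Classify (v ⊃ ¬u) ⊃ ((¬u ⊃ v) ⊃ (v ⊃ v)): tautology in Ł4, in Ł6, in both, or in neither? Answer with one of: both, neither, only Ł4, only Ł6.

both

In Ł4: every assignment gives 1 — tautology.
In Ł6: every assignment gives 1 — tautology.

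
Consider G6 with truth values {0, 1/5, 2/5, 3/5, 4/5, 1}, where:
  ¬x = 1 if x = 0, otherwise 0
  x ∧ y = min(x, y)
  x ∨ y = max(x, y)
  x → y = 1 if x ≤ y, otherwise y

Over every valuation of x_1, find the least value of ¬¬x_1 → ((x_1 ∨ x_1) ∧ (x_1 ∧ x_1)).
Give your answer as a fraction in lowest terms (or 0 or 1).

Take x_1 = 1/5:
¬x_1 = ¬1/5 = 0
¬¬x_1 = ¬0 = 1
x_1 ∨ x_1 = 1/5 ∨ 1/5 = 1/5
x_1 ∧ x_1 = 1/5 ∧ 1/5 = 1/5
(x_1 ∨ x_1) ∧ (x_1 ∧ x_1) = 1/5 ∧ 1/5 = 1/5
¬¬x_1 → ((x_1 ∨ x_1) ∧ (x_1 ∧ x_1)) = 1 → 1/5 = 1/5
No assignment yields a value below 1/5, so this is the minimum.

1/5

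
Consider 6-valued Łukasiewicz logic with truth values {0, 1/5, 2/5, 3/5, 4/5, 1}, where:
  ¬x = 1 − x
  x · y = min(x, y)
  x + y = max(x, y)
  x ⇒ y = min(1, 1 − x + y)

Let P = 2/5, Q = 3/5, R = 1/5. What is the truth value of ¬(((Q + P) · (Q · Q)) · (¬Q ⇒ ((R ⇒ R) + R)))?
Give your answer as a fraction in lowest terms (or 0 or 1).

Q + P = 3/5 + 2/5 = 3/5
Q · Q = 3/5 · 3/5 = 3/5
(Q + P) · (Q · Q) = 3/5 · 3/5 = 3/5
¬Q = ¬3/5 = 2/5
R ⇒ R = 1/5 ⇒ 1/5 = 1
(R ⇒ R) + R = 1 + 1/5 = 1
¬Q ⇒ ((R ⇒ R) + R) = 2/5 ⇒ 1 = 1
((Q + P) · (Q · Q)) · (¬Q ⇒ ((R ⇒ R) + R)) = 3/5 · 1 = 3/5
¬(((Q + P) · (Q · Q)) · (¬Q ⇒ ((R ⇒ R) + R))) = ¬3/5 = 2/5

2/5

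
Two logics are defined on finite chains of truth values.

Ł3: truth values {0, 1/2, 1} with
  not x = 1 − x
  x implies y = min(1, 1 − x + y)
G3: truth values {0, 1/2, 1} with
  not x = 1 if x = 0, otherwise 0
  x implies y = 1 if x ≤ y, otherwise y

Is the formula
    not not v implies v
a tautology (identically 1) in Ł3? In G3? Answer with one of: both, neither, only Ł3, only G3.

In Ł3: every assignment gives 1 — tautology.
In G3: at v = 1/2 the value is 1/2 — not a tautology.

only Ł3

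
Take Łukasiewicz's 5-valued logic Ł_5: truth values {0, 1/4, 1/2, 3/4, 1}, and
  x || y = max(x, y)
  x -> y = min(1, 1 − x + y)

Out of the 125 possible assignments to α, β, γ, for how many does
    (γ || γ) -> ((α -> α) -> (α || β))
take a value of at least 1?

value 1: 95 assignments (counts)
value 3/4: 16 assignments
value 1/2: 9 assignments
value 1/4: 4 assignments
value 0: 1 assignment
So 95 of the 125 assignments meet the threshold.

95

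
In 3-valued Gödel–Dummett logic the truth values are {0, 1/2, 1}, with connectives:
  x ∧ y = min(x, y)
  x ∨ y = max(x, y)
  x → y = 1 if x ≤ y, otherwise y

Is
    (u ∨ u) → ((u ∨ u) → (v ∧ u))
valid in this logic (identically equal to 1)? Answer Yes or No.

Counterexample: take u = 1/2, v = 0.
u ∨ u = 1/2 ∨ 1/2 = 1/2
u ∨ u = 1/2 ∨ 1/2 = 1/2
v ∧ u = 0 ∧ 1/2 = 0
(u ∨ u) → (v ∧ u) = 1/2 → 0 = 0
(u ∨ u) → ((u ∨ u) → (v ∧ u)) = 1/2 → 0 = 0
This gives 0 ≠ 1.

No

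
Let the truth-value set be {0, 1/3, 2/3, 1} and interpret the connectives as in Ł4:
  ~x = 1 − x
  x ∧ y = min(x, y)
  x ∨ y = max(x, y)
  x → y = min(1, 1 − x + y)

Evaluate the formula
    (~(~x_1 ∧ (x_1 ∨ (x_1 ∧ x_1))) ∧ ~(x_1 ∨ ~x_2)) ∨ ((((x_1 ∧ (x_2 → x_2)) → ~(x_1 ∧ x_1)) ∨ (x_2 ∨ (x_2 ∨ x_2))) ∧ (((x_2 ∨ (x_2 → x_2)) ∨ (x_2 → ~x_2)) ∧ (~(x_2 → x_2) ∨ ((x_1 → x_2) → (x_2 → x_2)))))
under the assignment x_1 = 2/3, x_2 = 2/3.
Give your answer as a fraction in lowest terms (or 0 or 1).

~x_1 = ~2/3 = 1/3
x_1 ∧ x_1 = 2/3 ∧ 2/3 = 2/3
x_1 ∨ (x_1 ∧ x_1) = 2/3 ∨ 2/3 = 2/3
~x_1 ∧ (x_1 ∨ (x_1 ∧ x_1)) = 1/3 ∧ 2/3 = 1/3
~(~x_1 ∧ (x_1 ∨ (x_1 ∧ x_1))) = ~1/3 = 2/3
~x_2 = ~2/3 = 1/3
x_1 ∨ ~x_2 = 2/3 ∨ 1/3 = 2/3
~(x_1 ∨ ~x_2) = ~2/3 = 1/3
~(~x_1 ∧ (x_1 ∨ (x_1 ∧ x_1))) ∧ ~(x_1 ∨ ~x_2) = 2/3 ∧ 1/3 = 1/3
x_2 → x_2 = 2/3 → 2/3 = 1
x_1 ∧ (x_2 → x_2) = 2/3 ∧ 1 = 2/3
x_1 ∧ x_1 = 2/3 ∧ 2/3 = 2/3
~(x_1 ∧ x_1) = ~2/3 = 1/3
(x_1 ∧ (x_2 → x_2)) → ~(x_1 ∧ x_1) = 2/3 → 1/3 = 2/3
x_2 ∨ x_2 = 2/3 ∨ 2/3 = 2/3
x_2 ∨ (x_2 ∨ x_2) = 2/3 ∨ 2/3 = 2/3
((x_1 ∧ (x_2 → x_2)) → ~(x_1 ∧ x_1)) ∨ (x_2 ∨ (x_2 ∨ x_2)) = 2/3 ∨ 2/3 = 2/3
x_2 → x_2 = 2/3 → 2/3 = 1
x_2 ∨ (x_2 → x_2) = 2/3 ∨ 1 = 1
~x_2 = ~2/3 = 1/3
x_2 → ~x_2 = 2/3 → 1/3 = 2/3
(x_2 ∨ (x_2 → x_2)) ∨ (x_2 → ~x_2) = 1 ∨ 2/3 = 1
x_2 → x_2 = 2/3 → 2/3 = 1
~(x_2 → x_2) = ~1 = 0
x_1 → x_2 = 2/3 → 2/3 = 1
x_2 → x_2 = 2/3 → 2/3 = 1
(x_1 → x_2) → (x_2 → x_2) = 1 → 1 = 1
~(x_2 → x_2) ∨ ((x_1 → x_2) → (x_2 → x_2)) = 0 ∨ 1 = 1
((x_2 ∨ (x_2 → x_2)) ∨ (x_2 → ~x_2)) ∧ (~(x_2 → x_2) ∨ ((x_1 → x_2) → (x_2 → x_2))) = 1 ∧ 1 = 1
(((x_1 ∧ (x_2 → x_2)) → ~(x_1 ∧ x_1)) ∨ (x_2 ∨ (x_2 ∨ x_2))) ∧ (((x_2 ∨ (x_2 → x_2)) ∨ (x_2 → ~x_2)) ∧ (~(x_2 → x_2) ∨ ((x_1 → x_2) → (x_2 → x_2)))) = 2/3 ∧ 1 = 2/3
(~(~x_1 ∧ (x_1 ∨ (x_1 ∧ x_1))) ∧ ~(x_1 ∨ ~x_2)) ∨ ((((x_1 ∧ (x_2 → x_2)) → ~(x_1 ∧ x_1)) ∨ (x_2 ∨ (x_2 ∨ x_2))) ∧ (((x_2 ∨ (x_2 → x_2)) ∨ (x_2 → ~x_2)) ∧ (~(x_2 → x_2) ∨ ((x_1 → x_2) → (x_2 → x_2))))) = 1/3 ∨ 2/3 = 2/3

2/3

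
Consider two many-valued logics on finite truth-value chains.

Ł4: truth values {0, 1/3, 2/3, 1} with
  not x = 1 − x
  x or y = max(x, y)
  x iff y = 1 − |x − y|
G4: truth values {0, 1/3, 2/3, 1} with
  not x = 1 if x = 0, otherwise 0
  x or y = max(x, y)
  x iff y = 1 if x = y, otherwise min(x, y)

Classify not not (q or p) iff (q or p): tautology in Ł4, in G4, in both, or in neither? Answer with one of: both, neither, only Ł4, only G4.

only Ł4

In Ł4: every assignment gives 1 — tautology.
In G4: at p = 0, q = 1/3 the value is 1/3 — not a tautology.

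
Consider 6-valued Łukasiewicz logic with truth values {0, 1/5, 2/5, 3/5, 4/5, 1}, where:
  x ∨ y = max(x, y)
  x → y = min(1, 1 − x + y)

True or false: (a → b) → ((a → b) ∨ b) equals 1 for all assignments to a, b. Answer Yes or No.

At a = 1/5, b = 3/5, for instance:
a → b = 1/5 → 3/5 = 1
(a → b) ∨ b = 1 ∨ 3/5 = 1
(a → b) → ((a → b) ∨ b) = 1 → 1 = 1
and checking the remaining 35 assignments likewise gives ≥ 1 in every case.

Yes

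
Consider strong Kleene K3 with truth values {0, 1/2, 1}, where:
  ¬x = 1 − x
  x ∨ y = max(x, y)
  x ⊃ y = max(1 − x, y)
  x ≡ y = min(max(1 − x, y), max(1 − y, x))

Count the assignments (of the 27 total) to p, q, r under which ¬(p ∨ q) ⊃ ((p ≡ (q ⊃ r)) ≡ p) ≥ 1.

value 1: 19 assignments (counts)
value 1/2: 8 assignments
So 19 of the 27 assignments meet the threshold.

19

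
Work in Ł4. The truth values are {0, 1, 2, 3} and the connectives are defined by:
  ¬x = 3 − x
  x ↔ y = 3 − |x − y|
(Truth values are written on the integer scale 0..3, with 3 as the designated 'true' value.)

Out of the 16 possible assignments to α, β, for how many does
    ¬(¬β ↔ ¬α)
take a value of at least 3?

α = 0, β = 0 ↦ 0  <
α = 0, β = 1 ↦ 1  <
α = 0, β = 2 ↦ 2  <
α = 0, β = 3 ↦ 3  ≥
α = 1, β = 0 ↦ 1  <
α = 1, β = 1 ↦ 0  <
α = 1, β = 2 ↦ 1  <
α = 1, β = 3 ↦ 2  <
α = 2, β = 0 ↦ 2  <
α = 2, β = 1 ↦ 1  <
α = 2, β = 2 ↦ 0  <
α = 2, β = 3 ↦ 1  <
α = 3, β = 0 ↦ 3  ≥
α = 3, β = 1 ↦ 2  <
α = 3, β = 2 ↦ 1  <
α = 3, β = 3 ↦ 0  <
So 2 of the 16 assignments meet the threshold.

2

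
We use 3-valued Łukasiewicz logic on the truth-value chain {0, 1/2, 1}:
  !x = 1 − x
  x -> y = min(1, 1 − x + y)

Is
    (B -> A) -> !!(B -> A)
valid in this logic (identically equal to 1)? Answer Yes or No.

Yes

A = 0, B = 0 ↦ 1
A = 0, B = 1/2 ↦ 1
A = 0, B = 1 ↦ 1
A = 1/2, B = 0 ↦ 1
A = 1/2, B = 1/2 ↦ 1
A = 1/2, B = 1 ↦ 1
A = 1, B = 0 ↦ 1
A = 1, B = 1/2 ↦ 1
A = 1, B = 1 ↦ 1
Every assignment gives a value ≥ 1.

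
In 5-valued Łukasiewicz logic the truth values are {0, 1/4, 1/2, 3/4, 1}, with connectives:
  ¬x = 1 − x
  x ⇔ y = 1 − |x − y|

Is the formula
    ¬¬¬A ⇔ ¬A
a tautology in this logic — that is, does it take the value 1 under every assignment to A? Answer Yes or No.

Yes

A = 0 ↦ 1
A = 1/4 ↦ 1
A = 1/2 ↦ 1
A = 3/4 ↦ 1
A = 1 ↦ 1
Every assignment gives a value ≥ 1.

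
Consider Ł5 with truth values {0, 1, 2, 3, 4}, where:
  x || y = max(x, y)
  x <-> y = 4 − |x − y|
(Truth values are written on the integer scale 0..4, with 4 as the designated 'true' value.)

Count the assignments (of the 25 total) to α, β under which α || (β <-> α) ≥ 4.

9

value 4: 9 assignments (counts)
value 3: 9 assignments
value 2: 4 assignments
value 1: 2 assignments
value 0: 1 assignment
So 9 of the 25 assignments meet the threshold.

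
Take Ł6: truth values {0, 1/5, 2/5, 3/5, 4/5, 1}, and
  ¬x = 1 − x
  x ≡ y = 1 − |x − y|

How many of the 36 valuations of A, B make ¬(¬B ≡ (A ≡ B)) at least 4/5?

value 1: 2 assignments (counts)
value 4/5: 3 assignments (counts)
value 3/5: 6 assignments
value 2/5: 7 assignments
value 1/5: 10 assignments
value 0: 8 assignments
So 5 of the 36 assignments meet the threshold.

5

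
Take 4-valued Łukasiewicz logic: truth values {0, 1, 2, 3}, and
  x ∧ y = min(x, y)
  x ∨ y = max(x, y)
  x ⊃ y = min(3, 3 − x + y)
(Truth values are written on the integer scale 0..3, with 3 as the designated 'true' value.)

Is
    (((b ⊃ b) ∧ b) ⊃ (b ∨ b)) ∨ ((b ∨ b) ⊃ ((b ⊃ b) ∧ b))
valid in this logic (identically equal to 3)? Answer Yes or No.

b = 0 ↦ 3
b = 1 ↦ 3
b = 2 ↦ 3
b = 3 ↦ 3
Every assignment gives a value ≥ 3.

Yes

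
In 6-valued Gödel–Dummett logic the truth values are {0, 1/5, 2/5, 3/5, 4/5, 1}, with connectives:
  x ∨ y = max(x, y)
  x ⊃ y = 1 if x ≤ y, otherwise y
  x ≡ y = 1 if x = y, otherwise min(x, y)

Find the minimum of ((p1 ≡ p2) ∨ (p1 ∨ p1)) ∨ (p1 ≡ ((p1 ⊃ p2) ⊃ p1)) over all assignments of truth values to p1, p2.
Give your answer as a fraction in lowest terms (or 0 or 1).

Take p1 = 1/5, p2 = 0:
p1 ≡ p2 = 1/5 ≡ 0 = 0
p1 ∨ p1 = 1/5 ∨ 1/5 = 1/5
(p1 ≡ p2) ∨ (p1 ∨ p1) = 0 ∨ 1/5 = 1/5
p1 ⊃ p2 = 1/5 ⊃ 0 = 0
(p1 ⊃ p2) ⊃ p1 = 0 ⊃ 1/5 = 1
p1 ≡ ((p1 ⊃ p2) ⊃ p1) = 1/5 ≡ 1 = 1/5
((p1 ≡ p2) ∨ (p1 ∨ p1)) ∨ (p1 ≡ ((p1 ⊃ p2) ⊃ p1)) = 1/5 ∨ 1/5 = 1/5
No assignment yields a value below 1/5, so this is the minimum.

1/5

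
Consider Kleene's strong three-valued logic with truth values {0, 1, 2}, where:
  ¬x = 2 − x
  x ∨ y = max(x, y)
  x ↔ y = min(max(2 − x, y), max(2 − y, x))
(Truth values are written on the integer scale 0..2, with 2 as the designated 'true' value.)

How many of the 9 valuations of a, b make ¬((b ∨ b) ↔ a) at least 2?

2

a = 0, b = 0 ↦ 0  <
a = 0, b = 1 ↦ 1  <
a = 0, b = 2 ↦ 2  ≥
a = 1, b = 0 ↦ 1  <
a = 1, b = 1 ↦ 1  <
a = 1, b = 2 ↦ 1  <
a = 2, b = 0 ↦ 2  ≥
a = 2, b = 1 ↦ 1  <
a = 2, b = 2 ↦ 0  <
So 2 of the 9 assignments meet the threshold.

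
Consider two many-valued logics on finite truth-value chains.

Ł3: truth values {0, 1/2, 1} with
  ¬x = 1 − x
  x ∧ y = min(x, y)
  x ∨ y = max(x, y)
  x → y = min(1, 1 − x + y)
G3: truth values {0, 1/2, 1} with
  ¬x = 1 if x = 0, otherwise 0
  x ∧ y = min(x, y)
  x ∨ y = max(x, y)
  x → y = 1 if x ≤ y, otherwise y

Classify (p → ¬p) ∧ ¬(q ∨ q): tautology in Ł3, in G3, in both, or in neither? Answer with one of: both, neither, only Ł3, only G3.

neither

In Ł3: at p = 0, q = 1/2 the value is 1/2 — not a tautology.
In G3: at p = 0, q = 1/2 the value is 0 — not a tautology.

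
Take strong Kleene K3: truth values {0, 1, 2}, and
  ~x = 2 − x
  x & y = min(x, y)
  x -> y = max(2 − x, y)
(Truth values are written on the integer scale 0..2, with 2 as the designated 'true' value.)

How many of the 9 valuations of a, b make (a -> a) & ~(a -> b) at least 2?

1

a = 0, b = 0 ↦ 0  <
a = 0, b = 1 ↦ 0  <
a = 0, b = 2 ↦ 0  <
a = 1, b = 0 ↦ 1  <
a = 1, b = 1 ↦ 1  <
a = 1, b = 2 ↦ 0  <
a = 2, b = 0 ↦ 2  ≥
a = 2, b = 1 ↦ 1  <
a = 2, b = 2 ↦ 0  <
So 1 of the 9 assignments meets the threshold.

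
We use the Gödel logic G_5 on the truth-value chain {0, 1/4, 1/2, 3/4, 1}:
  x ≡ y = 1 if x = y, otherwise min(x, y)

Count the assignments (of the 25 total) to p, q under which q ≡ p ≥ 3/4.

7

value 1: 5 assignments (counts)
value 3/4: 2 assignments (counts)
value 1/2: 4 assignments
value 1/4: 6 assignments
value 0: 8 assignments
So 7 of the 25 assignments meet the threshold.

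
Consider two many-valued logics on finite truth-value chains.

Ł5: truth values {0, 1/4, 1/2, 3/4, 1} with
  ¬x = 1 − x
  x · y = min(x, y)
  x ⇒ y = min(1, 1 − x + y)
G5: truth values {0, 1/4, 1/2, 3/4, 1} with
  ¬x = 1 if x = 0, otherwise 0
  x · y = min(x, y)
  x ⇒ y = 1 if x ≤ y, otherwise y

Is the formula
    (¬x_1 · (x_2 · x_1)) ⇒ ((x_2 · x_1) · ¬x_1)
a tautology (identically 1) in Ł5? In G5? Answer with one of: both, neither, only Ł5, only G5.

In Ł5: every assignment gives 1 — tautology.
In G5: every assignment gives 1 — tautology.

both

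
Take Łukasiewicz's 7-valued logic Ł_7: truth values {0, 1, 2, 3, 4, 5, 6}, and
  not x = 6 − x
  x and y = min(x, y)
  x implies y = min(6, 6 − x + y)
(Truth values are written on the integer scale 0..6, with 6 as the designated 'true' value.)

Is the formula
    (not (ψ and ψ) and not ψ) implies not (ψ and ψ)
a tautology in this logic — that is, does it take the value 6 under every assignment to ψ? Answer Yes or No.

ψ = 0 ↦ 6
ψ = 1 ↦ 6
ψ = 2 ↦ 6
ψ = 3 ↦ 6
ψ = 4 ↦ 6
ψ = 5 ↦ 6
ψ = 6 ↦ 6
Every assignment gives a value ≥ 6.

Yes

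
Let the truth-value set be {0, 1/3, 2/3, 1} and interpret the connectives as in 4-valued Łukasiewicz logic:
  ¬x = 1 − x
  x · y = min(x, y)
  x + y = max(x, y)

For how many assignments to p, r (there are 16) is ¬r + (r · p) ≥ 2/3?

p = 0, r = 0 ↦ 1  ≥
p = 0, r = 1/3 ↦ 2/3  ≥
p = 0, r = 2/3 ↦ 1/3  <
p = 0, r = 1 ↦ 0  <
p = 1/3, r = 0 ↦ 1  ≥
p = 1/3, r = 1/3 ↦ 2/3  ≥
p = 1/3, r = 2/3 ↦ 1/3  <
p = 1/3, r = 1 ↦ 1/3  <
p = 2/3, r = 0 ↦ 1  ≥
p = 2/3, r = 1/3 ↦ 2/3  ≥
p = 2/3, r = 2/3 ↦ 2/3  ≥
p = 2/3, r = 1 ↦ 2/3  ≥
p = 1, r = 0 ↦ 1  ≥
p = 1, r = 1/3 ↦ 2/3  ≥
p = 1, r = 2/3 ↦ 2/3  ≥
p = 1, r = 1 ↦ 1  ≥
So 12 of the 16 assignments meet the threshold.

12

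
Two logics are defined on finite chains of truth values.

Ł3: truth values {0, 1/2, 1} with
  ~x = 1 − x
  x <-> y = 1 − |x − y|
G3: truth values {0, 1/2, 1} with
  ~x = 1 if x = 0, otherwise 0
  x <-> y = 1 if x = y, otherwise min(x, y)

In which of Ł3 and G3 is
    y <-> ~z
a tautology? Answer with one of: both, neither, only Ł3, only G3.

neither

In Ł3: at y = 0, z = 0 the value is 0 — not a tautology.
In G3: at y = 0, z = 0 the value is 0 — not a tautology.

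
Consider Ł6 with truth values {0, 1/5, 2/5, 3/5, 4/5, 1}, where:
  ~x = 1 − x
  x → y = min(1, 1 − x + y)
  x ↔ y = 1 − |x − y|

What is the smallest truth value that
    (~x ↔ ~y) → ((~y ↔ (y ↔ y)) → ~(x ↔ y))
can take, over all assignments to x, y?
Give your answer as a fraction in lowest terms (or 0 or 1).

Take x = 0, y = 0:
~x = ~0 = 1
~y = ~0 = 1
~x ↔ ~y = 1 ↔ 1 = 1
~y = ~0 = 1
y ↔ y = 0 ↔ 0 = 1
~y ↔ (y ↔ y) = 1 ↔ 1 = 1
x ↔ y = 0 ↔ 0 = 1
~(x ↔ y) = ~1 = 0
(~y ↔ (y ↔ y)) → ~(x ↔ y) = 1 → 0 = 0
(~x ↔ ~y) → ((~y ↔ (y ↔ y)) → ~(x ↔ y)) = 1 → 0 = 0
No assignment yields a value below 0, so this is the minimum.

0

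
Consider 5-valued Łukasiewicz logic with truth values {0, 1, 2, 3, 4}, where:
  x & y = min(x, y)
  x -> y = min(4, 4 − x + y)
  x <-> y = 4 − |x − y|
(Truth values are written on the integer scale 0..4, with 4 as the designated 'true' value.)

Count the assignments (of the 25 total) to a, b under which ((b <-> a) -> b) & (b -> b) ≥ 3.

value 4: 13 assignments (counts)
value 3: 5 assignments (counts)
value 2: 4 assignments
value 1: 2 assignments
value 0: 1 assignment
So 18 of the 25 assignments meet the threshold.

18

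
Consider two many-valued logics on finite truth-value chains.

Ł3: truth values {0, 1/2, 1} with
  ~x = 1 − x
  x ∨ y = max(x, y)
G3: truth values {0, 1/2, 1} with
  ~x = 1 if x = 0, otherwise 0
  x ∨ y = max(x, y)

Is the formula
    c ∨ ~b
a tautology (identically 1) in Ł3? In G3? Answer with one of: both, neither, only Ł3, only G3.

neither

In Ł3: at b = 1/2, c = 0 the value is 1/2 — not a tautology.
In G3: at b = 1/2, c = 0 the value is 0 — not a tautology.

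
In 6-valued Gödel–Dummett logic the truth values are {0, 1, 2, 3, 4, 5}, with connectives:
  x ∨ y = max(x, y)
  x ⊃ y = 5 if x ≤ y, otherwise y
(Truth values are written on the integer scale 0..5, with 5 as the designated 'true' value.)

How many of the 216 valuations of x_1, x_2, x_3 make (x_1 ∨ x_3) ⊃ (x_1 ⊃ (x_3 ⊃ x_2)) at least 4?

162

value 5: 161 assignments (counts)
value 4: 1 assignment (counts)
value 3: 4 assignments
value 2: 9 assignments
value 1: 16 assignments
value 0: 25 assignments
So 162 of the 216 assignments meet the threshold.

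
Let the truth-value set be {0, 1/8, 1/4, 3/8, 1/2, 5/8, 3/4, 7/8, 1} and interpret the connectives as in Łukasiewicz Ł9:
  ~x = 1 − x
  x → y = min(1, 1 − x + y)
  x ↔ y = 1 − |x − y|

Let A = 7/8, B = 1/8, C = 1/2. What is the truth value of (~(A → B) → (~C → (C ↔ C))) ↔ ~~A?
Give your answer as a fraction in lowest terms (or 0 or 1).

7/8

A → B = 7/8 → 1/8 = 1/4
~(A → B) = ~1/4 = 3/4
~C = ~1/2 = 1/2
C ↔ C = 1/2 ↔ 1/2 = 1
~C → (C ↔ C) = 1/2 → 1 = 1
~(A → B) → (~C → (C ↔ C)) = 3/4 → 1 = 1
~A = ~7/8 = 1/8
~~A = ~1/8 = 7/8
(~(A → B) → (~C → (C ↔ C))) ↔ ~~A = 1 ↔ 7/8 = 7/8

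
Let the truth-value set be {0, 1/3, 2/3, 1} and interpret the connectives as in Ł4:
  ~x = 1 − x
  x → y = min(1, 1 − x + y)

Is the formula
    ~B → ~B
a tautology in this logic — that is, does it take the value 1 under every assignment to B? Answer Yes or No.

B = 0 ↦ 1
B = 1/3 ↦ 1
B = 2/3 ↦ 1
B = 1 ↦ 1
Every assignment gives a value ≥ 1.

Yes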